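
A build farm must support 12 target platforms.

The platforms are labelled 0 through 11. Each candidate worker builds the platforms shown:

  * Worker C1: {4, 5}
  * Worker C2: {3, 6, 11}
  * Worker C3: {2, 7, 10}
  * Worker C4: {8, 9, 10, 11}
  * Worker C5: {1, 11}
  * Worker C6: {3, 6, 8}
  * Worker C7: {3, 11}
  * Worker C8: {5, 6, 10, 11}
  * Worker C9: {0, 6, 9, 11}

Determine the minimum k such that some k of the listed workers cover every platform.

5

Take {C1, C3, C5, C6, C9}. Their union is {0, 1, 2, 3, 4, 5, 6, 7, 8, 9, 10, 11}, which is all 12 platforms.
Only C5 contains 1, so C5 is forced; the remaining 10 platforms need at least 4 more workers (each remaining worker adds at most 3) — so at least 5 workers are needed, and 5 is optimal.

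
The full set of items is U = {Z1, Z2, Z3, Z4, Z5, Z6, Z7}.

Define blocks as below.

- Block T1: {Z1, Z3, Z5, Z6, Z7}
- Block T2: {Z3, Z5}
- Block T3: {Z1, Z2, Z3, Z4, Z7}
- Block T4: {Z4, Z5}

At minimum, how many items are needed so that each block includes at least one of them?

2

H = {Z1, Z5} meets every block (each contains at least one member of H), and |H| = 2.
No single item lies in every block, so at least 2 are needed and 2 is optimal.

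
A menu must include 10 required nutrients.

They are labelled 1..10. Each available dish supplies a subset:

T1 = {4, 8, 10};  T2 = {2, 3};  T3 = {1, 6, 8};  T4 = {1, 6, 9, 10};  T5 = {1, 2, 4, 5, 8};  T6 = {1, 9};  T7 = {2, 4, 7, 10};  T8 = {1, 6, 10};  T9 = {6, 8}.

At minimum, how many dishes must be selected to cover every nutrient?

4

T2 and T4 and T5 and T7 together: T2 ∪ T4 ∪ T5 ∪ T7 = {1, 2, 3, 4, 5, 6, 7, 8, 9, 10} — every nutrient is covered.
No 3 of the 9 dishes cover everything (all 84 combinations miss at least one nutrient), so 4 is optimal.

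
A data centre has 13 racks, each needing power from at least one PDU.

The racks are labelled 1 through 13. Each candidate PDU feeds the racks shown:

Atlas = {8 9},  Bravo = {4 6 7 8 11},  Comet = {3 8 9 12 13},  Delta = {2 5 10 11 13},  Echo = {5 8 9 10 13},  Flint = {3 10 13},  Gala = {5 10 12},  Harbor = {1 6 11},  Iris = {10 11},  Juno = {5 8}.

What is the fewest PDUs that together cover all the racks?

4

Bravo and Comet and Delta and Harbor together: Bravo ∪ Comet ∪ Delta ∪ Harbor = {1, 2, 3, 4, 5, 6, 7, 8, 9, 10, 11, 12, 13} — every rack is covered.
No 3 of the 10 PDUs cover everything (all 120 combinations miss at least one rack), so 4 is optimal.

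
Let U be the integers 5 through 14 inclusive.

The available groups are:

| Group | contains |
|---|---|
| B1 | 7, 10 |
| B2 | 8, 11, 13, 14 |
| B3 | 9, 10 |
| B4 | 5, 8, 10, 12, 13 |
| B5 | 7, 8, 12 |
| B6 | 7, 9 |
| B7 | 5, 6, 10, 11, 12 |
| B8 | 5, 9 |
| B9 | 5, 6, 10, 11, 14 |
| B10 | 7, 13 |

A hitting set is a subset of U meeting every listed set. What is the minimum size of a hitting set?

The 4 points {7, 9, 11, 13} hit every group.
No choice of 3 points meets every group, so 4 is the minimum.

4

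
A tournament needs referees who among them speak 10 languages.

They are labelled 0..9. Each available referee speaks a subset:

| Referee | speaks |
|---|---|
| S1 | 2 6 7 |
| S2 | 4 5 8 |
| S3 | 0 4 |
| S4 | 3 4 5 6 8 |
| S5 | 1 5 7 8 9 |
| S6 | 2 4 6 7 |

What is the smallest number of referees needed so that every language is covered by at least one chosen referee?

4

Take {S3, S4, S5, S6}. Their union is {0, 1, 2, 3, 4, 5, 6, 7, 8, 9}, which is all 10 languages.
No 3 of the 6 referees cover everything (all 20 combinations miss at least one language), so 4 is optimal.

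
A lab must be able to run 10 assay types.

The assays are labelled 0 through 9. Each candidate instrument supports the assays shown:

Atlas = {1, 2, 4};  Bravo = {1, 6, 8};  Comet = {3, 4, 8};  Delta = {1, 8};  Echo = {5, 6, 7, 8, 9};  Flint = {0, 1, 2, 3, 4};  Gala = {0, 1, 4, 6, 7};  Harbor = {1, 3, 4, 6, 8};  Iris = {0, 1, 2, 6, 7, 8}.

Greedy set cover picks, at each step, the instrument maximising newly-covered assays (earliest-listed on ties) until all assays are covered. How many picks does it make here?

Greedy: pick Iris (covers 6 new) → pick Comet (covers 2 new) → pick Echo (covers 2 new). Total picks: 3.
(The true minimum cover uses only 2 instruments, so greedy is not optimal here.)

3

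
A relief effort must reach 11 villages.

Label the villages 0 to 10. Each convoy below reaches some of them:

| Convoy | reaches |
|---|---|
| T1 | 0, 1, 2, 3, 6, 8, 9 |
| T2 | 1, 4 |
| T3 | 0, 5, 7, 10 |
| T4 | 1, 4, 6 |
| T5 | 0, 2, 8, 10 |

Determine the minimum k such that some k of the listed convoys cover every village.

3

T1 and T3 and T4 together: T1 ∪ T3 ∪ T4 = {0, 1, 2, 3, 4, 5, 6, 7, 8, 9, 10} — every village is covered.
Only T1 contains 3, so T1 is forced; the remaining 4 villages need at least 2 more convoys (each remaining convoy adds at most 3) — so at least 3 convoys are needed, and 3 is optimal.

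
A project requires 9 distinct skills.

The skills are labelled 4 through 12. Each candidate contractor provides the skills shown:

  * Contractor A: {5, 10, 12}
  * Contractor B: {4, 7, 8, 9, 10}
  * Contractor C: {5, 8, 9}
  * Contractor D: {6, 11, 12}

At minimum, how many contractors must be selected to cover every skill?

A and B and D together: A ∪ B ∪ D = {4, 5, 6, 7, 8, 9, 10, 11, 12} — every skill is covered.
Only B contains 4, so B is forced; the remaining 4 skills need at least 2 more contractors (each remaining contractor adds at most 3) — so at least 3 contractors are needed, and 3 is optimal.

3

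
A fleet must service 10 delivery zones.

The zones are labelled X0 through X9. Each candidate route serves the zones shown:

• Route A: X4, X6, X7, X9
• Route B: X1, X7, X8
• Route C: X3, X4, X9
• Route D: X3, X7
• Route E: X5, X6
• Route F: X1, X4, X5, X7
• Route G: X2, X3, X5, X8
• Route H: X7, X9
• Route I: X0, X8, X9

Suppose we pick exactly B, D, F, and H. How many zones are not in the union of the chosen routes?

Union of B, D, F, H = {X1, X3, X4, X5, X7, X8, X9}.
Not covered: X0, X2, X6 — 3 zones.

3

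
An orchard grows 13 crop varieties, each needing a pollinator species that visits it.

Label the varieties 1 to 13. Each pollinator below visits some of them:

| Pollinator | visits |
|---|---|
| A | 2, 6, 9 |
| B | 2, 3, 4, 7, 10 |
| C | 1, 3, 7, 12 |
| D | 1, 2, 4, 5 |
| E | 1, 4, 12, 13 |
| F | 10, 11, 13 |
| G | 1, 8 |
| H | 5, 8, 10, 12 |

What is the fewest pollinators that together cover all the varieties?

A and B and D and F and H together: A ∪ B ∪ D ∪ F ∪ H = {1, 2, 3, 4, 5, 6, 7, 8, 9, 10, 11, 12, 13} — every variety is covered.
No 4 of the 8 pollinators cover everything (all 70 combinations miss at least one variety), so 5 is optimal.

5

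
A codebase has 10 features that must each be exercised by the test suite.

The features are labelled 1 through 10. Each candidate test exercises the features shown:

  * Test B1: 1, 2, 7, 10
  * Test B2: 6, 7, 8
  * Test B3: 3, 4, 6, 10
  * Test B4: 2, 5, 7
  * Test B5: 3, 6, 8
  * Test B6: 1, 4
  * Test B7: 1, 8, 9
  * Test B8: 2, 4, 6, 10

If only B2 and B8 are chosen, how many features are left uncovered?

4

Union of B2, B8 = {2, 4, 6, 7, 8, 10}.
Not covered: 1, 3, 5, 9 — 4 features.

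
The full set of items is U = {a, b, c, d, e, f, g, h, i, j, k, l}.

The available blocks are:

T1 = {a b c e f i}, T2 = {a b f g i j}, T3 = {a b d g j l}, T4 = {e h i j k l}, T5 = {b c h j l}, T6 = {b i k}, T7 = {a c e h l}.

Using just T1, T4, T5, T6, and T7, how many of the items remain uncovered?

2

Union of T1, T4, T5, T6, T7 = {a, b, c, e, f, h, i, j, k, l}.
Not covered: d, g — 2 items.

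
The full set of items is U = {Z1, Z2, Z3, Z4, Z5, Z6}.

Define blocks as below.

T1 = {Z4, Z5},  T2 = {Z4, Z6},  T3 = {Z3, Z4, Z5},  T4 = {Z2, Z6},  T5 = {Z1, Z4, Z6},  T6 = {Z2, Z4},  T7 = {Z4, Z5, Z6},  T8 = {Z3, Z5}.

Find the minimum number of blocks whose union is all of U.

T4 and T5 and T8 together: T4 ∪ T5 ∪ T8 = {Z1, Z2, Z3, Z4, Z5, Z6} — every item is covered.
Only T5 contains Z1, so T5 is forced; the remaining 3 items need at least 2 more blocks (each remaining block adds at most 2) — so at least 3 blocks are needed, and 3 is optimal.

3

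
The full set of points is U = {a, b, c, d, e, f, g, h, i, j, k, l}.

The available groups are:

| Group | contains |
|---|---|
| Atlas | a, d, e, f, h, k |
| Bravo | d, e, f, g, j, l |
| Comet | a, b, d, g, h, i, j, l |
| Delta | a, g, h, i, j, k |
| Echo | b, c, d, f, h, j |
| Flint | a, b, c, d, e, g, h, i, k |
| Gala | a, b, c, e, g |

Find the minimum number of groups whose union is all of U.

Bravo and Flint together: Bravo ∪ Flint = {a, b, c, d, e, f, g, h, i, j, k, l} — every point is covered.
No single group has all 12 points (the largest, Flint, has 9), so 2 is optimal.

2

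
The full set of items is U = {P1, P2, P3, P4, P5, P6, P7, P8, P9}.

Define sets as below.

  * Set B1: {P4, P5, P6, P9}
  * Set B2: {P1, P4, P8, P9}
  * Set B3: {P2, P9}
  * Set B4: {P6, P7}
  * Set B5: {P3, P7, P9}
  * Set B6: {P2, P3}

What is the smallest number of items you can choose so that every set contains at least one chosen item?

Take H = {P3, P7, P9}. Each listed set contains at least one of these, so H is a hitting set of size 3.
The sets B2, B4, B6 are pairwise disjoint, so any hitting set needs a separate item for each — at least 3. Hence 3 is optimal.

3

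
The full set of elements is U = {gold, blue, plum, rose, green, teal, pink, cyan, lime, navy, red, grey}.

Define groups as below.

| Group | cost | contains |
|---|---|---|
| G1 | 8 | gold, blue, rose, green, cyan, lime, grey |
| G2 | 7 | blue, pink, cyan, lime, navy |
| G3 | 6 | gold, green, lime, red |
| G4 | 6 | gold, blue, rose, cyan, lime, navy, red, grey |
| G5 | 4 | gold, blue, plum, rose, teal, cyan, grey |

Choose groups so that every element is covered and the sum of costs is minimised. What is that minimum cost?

17

G2, G3, G5 together cover every element (G2 ∪ G3 ∪ G5 = {gold, blue, plum, rose, green, teal, pink, cyan, lime, navy, red, grey}); total cost 7 + 6 + 4 = 17.
No covering selection has total cost below 17.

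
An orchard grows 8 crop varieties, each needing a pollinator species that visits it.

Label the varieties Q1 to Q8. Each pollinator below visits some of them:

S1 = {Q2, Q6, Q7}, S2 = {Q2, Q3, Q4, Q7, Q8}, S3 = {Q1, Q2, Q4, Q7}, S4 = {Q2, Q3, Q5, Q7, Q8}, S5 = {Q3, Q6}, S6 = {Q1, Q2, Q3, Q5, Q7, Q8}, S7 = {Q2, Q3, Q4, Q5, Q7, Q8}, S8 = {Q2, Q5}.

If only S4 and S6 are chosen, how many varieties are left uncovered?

2

Union of S4, S6 = {Q1, Q2, Q3, Q5, Q7, Q8}.
Not covered: Q4, Q6 — 2 varieties.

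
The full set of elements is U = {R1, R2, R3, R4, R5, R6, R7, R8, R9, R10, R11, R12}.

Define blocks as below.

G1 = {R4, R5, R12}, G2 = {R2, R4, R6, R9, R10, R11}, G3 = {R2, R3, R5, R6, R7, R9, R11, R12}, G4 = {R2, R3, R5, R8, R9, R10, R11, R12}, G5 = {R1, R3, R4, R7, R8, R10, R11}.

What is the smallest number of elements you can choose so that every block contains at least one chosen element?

2

The 2 elements {R3, R4} hit every block.
No single element lies in every block, so at least 2 are needed and 2 is optimal.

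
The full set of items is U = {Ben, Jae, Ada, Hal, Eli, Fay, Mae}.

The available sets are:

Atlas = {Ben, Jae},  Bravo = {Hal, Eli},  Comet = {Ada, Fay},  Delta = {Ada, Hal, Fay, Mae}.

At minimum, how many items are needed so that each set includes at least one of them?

Take H = {Ben, Ada, Eli}. Each listed set contains at least one of these, so H is a hitting set of size 3.
The sets Atlas, Bravo, Comet are pairwise disjoint, so any hitting set needs a separate item for each — at least 3. Hence 3 is optimal.

3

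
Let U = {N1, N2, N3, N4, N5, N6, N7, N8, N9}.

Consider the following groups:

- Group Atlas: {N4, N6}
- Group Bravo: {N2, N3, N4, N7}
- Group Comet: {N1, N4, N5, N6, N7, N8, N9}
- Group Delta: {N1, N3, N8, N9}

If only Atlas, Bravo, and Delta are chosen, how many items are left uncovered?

1

Union of Atlas, Bravo, Delta = {N1, N2, N3, N4, N6, N7, N8, N9}.
Not covered: N5 — 1 item.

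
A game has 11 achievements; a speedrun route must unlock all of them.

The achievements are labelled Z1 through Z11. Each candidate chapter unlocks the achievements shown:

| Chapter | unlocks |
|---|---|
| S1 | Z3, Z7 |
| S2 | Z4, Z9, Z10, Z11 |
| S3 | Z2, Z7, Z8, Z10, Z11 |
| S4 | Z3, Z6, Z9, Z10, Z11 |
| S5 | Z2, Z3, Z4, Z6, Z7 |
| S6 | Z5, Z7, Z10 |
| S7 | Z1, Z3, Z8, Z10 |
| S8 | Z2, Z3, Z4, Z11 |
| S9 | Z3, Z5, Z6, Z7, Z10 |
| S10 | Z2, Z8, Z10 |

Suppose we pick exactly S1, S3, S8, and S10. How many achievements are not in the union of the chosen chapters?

Union of S1, S3, S8, S10 = {Z2, Z3, Z4, Z7, Z8, Z10, Z11}.
Not covered: Z1, Z5, Z6, Z9 — 4 achievements.

4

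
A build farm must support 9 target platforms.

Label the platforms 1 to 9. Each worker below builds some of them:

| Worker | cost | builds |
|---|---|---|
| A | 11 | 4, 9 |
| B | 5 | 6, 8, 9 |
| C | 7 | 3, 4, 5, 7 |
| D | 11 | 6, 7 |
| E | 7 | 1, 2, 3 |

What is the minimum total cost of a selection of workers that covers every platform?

B, C, E together cover every platform (B ∪ C ∪ E = {1, 2, 3, 4, 5, 6, 7, 8, 9}); total cost 5 + 7 + 7 = 19.
No covering selection has total cost below 19.

19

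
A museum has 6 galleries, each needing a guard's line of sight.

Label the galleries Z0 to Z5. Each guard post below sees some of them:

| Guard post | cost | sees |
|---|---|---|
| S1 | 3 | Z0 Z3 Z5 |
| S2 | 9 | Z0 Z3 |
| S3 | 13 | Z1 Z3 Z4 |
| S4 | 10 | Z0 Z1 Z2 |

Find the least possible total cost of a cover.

26

S1, S3, S4 together cover every gallery (S1 ∪ S3 ∪ S4 = {Z0, Z1, Z2, Z3, Z4, Z5}); total cost 3 + 13 + 10 = 26.
No covering selection has total cost below 26.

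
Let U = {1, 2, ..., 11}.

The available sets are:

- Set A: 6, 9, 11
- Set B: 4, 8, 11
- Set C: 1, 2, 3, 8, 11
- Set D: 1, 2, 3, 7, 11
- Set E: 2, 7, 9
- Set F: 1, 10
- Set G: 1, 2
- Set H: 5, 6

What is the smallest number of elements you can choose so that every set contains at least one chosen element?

4

The 4 elements {1, 6, 9, 11} hit every set.
The sets B, E, F, H are pairwise disjoint, so any hitting set needs a separate element for each — at least 4. Hence 4 is optimal.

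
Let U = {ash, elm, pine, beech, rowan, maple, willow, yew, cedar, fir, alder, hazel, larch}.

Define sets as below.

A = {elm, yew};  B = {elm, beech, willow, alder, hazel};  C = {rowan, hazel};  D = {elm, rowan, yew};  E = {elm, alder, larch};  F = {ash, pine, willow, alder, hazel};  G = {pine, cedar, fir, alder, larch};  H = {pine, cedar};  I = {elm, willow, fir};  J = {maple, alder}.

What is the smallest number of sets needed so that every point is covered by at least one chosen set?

5

B and D and F and G and J together: B ∪ D ∪ F ∪ G ∪ J = {ash, elm, pine, beech, rowan, maple, willow, yew, cedar, fir, alder, hazel, larch} — every point is covered.
No 4 of the 10 sets cover everything (all 210 combinations miss at least one point), so 5 is optimal.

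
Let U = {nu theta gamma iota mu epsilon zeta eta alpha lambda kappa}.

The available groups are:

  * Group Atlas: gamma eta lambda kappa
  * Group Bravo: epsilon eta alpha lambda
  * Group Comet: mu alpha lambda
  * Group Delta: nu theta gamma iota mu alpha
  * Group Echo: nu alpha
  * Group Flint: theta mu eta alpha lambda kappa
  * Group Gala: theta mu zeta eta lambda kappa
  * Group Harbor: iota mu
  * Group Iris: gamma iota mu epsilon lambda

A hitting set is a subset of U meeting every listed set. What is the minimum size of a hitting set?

3

The 3 items {nu, iota, lambda} hit every group.
The groups Atlas, Echo, Harbor are pairwise disjoint, so any hitting set needs a separate item for each — at least 3. Hence 3 is optimal.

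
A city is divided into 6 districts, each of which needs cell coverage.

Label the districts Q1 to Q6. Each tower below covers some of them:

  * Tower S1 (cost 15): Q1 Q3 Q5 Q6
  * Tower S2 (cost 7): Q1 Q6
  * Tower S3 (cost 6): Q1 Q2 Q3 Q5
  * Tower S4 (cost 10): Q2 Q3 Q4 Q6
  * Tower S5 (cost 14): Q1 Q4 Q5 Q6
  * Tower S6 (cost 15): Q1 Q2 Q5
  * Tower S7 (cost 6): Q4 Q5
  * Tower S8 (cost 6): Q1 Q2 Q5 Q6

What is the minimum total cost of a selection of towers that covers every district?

16

S3, S4 together cover every district (S3 ∪ S4 = {Q1, Q2, Q3, Q4, Q5, Q6}); total cost 6 + 10 = 16.
No covering selection has total cost below 16.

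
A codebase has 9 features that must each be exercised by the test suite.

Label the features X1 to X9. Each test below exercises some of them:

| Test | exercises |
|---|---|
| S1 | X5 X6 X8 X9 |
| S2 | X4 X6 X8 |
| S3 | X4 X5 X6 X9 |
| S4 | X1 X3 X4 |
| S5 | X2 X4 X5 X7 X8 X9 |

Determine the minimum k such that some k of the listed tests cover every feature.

3

S3 and S4 and S5 together: S3 ∪ S4 ∪ S5 = {X1, X2, X3, X4, X5, X6, X7, X8, X9} — every feature is covered.
Only S4 contains X1, so S4 is forced; the remaining 6 features need at least 2 more tests (each remaining test adds at most 5) — so at least 3 tests are needed, and 3 is optimal.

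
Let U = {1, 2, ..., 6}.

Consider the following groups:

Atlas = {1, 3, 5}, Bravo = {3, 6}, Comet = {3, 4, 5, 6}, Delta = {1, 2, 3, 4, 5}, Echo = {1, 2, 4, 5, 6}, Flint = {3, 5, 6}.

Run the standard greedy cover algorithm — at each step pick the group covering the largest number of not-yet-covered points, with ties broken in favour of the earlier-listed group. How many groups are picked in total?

2

Greedy: pick Delta (covers 5 new) → pick Bravo (covers 1 new). Total picks: 2.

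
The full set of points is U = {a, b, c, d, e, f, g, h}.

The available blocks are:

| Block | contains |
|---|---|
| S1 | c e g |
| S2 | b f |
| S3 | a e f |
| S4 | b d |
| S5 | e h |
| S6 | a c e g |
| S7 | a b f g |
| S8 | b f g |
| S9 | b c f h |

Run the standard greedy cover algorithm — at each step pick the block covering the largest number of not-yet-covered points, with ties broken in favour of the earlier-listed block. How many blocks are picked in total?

Greedy: pick S6 (covers 4 new) → pick S9 (covers 3 new) → pick S4 (covers 1 new). Total picks: 3.

3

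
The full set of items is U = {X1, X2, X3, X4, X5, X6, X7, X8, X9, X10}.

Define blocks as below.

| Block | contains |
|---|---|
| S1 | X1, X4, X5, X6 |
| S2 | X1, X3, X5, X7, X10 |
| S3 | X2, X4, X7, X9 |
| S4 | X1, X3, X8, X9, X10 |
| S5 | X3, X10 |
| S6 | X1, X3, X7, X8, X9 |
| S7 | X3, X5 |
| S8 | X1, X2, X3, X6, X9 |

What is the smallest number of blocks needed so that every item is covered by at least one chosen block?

3

S1, S3, and S4 cover everything between them: the union {X1, X2, X3, X4, X5, X6, X7, X8, X9, X10} is all of U.
No 2 of the 8 blocks cover everything (all 28 combinations miss at least one item), so 3 is optimal.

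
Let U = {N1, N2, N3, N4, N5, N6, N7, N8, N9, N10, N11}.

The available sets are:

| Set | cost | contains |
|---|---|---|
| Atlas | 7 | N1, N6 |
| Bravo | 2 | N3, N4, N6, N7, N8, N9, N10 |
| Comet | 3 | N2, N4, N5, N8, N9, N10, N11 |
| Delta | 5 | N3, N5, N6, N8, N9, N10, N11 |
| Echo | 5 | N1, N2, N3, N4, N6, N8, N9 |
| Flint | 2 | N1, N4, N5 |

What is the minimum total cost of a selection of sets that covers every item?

7

Bravo, Comet, Flint together cover every item (Bravo ∪ Comet ∪ Flint = {N1, N2, N3, N4, N5, N6, N7, N8, N9, N10, N11}); total cost 2 + 3 + 2 = 7.
No covering selection has total cost below 7.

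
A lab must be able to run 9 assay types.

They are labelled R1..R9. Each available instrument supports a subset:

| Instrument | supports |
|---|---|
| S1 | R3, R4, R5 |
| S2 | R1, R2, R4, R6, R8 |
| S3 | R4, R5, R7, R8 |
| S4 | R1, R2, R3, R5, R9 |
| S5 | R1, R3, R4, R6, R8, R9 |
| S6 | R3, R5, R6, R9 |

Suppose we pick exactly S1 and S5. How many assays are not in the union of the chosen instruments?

2

Union of S1, S5 = {R1, R3, R4, R5, R6, R8, R9}.
Not covered: R2, R7 — 2 assays.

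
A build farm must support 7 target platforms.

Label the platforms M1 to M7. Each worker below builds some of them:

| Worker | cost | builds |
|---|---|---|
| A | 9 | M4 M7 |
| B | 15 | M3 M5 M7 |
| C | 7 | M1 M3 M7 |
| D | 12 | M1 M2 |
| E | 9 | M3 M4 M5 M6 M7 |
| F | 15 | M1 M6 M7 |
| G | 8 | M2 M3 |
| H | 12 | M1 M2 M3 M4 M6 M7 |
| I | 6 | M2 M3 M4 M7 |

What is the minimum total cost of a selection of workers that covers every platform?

E, H together cover every platform (E ∪ H = {M1, M2, M3, M4, M5, M6, M7}); total cost 9 + 12 = 21.
The greedy pick I, E, C costs 22; no covering selection beats 21.

21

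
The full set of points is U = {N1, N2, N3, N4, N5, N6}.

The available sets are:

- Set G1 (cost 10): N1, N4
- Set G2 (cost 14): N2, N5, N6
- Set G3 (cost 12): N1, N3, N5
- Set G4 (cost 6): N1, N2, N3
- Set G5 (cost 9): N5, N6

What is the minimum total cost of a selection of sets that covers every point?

G1, G4, G5 together cover every point (G1 ∪ G4 ∪ G5 = {N1, N2, N3, N4, N5, N6}); total cost 10 + 6 + 9 = 25.
No covering selection has total cost below 25.

25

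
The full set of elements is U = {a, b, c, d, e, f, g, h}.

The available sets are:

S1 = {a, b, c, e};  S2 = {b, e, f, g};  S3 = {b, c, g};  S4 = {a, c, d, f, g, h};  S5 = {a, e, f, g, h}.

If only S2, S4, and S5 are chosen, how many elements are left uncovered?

0

Union of S2, S4, S5 = {a, b, c, d, e, f, g, h} — that's every element, so 0 are uncovered.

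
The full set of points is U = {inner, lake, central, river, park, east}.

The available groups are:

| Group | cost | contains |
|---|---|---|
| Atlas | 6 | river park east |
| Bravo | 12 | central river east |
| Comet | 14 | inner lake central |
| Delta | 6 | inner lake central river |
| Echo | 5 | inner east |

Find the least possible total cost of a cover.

12

Atlas, Delta together cover every point (Atlas ∪ Delta = {inner, lake, central, river, park, east}); total cost 6 + 6 = 12.
No covering selection has total cost below 12.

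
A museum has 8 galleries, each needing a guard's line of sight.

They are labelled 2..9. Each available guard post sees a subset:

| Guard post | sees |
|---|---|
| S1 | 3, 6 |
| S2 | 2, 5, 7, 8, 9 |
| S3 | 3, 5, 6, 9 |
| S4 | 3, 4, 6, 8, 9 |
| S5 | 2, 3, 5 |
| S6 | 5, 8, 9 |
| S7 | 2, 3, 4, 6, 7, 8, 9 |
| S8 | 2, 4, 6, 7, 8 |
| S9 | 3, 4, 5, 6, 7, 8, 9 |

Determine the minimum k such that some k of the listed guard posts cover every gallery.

Take {S6, S7}. Their union is {2, 3, 4, 5, 6, 7, 8, 9}, which is all 8 galleries.
No single guard post has all 8 galleries (the largest, S7, has 7), so 2 is optimal.

2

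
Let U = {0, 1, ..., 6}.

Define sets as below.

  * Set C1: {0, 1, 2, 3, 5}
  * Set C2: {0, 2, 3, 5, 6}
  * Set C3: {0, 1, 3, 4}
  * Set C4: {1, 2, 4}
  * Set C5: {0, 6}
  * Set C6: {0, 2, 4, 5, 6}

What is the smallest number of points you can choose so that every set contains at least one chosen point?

2

H = {0, 2} meets every set (each contains at least one member of H), and |H| = 2.
The sets C4, C5 are pairwise disjoint, so any hitting set needs a separate point for each — at least 2. Hence 2 is optimal.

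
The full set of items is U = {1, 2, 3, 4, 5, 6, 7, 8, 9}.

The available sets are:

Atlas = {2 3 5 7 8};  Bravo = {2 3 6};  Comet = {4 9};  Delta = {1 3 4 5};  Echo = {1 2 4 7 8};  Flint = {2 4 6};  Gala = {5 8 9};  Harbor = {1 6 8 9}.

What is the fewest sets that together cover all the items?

3

Atlas and Flint and Harbor together: Atlas ∪ Flint ∪ Harbor = {1, 2, 3, 4, 5, 6, 7, 8, 9} — every item is covered.
No 2 of the 8 sets cover everything (all 28 combinations miss at least one item), so 3 is optimal.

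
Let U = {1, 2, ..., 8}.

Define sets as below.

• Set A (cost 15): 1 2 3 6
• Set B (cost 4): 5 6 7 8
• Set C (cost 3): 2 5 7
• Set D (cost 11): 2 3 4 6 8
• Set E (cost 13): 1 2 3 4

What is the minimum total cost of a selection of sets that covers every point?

17

B, E together cover every point (B ∪ E = {1, 2, 3, 4, 5, 6, 7, 8}); total cost 4 + 13 = 17.
The greedy pick B, C, E costs 20; no covering selection beats 17.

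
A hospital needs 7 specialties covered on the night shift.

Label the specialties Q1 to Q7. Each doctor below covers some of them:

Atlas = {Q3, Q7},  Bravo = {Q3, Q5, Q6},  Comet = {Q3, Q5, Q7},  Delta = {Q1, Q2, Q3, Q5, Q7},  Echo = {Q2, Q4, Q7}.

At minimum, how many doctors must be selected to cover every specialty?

Bravo and Delta and Echo together: Bravo ∪ Delta ∪ Echo = {Q1, Q2, Q3, Q4, Q5, Q6, Q7} — every specialty is covered.
Only Delta contains Q1, so Delta is forced; the remaining 2 specialties need at least 2 more doctors (each remaining doctor adds at most 1) — so at least 3 doctors are needed, and 3 is optimal.

3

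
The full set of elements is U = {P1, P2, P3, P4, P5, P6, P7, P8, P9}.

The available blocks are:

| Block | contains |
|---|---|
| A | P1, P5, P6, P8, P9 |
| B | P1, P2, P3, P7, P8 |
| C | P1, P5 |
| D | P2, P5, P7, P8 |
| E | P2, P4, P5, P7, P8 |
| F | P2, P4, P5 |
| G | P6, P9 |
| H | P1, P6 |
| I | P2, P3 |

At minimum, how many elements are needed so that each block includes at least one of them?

Take T = {P1, P2, P6}. Each listed block contains at least one of these, so T is a hitting set of size 3.
The blocks C, G, I are pairwise disjoint, so any hitting set needs a separate element for each — at least 3. Hence 3 is optimal.

3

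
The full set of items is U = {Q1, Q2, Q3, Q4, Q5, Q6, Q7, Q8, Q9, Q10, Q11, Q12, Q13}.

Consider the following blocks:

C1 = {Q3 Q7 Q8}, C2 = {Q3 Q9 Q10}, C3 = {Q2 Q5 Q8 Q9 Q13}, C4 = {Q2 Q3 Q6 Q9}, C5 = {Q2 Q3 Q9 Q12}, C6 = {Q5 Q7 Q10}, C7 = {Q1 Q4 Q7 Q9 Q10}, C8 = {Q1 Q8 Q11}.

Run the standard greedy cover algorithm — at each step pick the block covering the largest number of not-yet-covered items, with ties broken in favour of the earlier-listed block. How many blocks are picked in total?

Greedy: pick C3 (covers 5 new) → pick C7 (covers 4 new) → pick C4 (covers 2 new) → pick C5 (covers 1 new) → pick C8 (covers 1 new). Total picks: 5.

5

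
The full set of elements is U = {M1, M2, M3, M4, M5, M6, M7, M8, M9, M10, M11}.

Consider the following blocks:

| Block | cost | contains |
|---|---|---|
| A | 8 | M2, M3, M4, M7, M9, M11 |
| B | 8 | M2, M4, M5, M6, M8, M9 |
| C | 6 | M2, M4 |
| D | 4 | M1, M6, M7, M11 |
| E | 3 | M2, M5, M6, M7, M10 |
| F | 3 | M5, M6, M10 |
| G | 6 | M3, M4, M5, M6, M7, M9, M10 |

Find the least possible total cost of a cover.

18

B, D, G together cover every element (B ∪ D ∪ G = {M1, M2, M3, M4, M5, M6, M7, M8, M9, M10, M11}); total cost 8 + 4 + 6 = 18.
The greedy pick E, A, D, B costs 23; no covering selection beats 18.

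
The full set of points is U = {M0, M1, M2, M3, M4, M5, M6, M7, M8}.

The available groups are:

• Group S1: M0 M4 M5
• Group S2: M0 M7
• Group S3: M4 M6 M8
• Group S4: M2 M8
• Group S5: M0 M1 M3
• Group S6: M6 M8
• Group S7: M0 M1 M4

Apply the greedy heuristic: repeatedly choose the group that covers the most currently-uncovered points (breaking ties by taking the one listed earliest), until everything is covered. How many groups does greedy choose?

Greedy: pick S1 (covers 3 new) → pick S3 (covers 2 new) → pick S5 (covers 2 new) → pick S2 (covers 1 new) → pick S4 (covers 1 new). Total picks: 5.

5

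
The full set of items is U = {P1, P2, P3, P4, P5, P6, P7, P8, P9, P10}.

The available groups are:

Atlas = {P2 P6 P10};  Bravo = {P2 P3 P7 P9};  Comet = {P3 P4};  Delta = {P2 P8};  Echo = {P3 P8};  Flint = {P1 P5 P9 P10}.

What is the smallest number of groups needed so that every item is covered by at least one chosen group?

Atlas, Bravo, Comet, Delta, and Flint cover everything between them: the union {P1, P2, P3, P4, P5, P6, P7, P8, P9, P10} is all of U.
No 4 of the 6 groups cover everything (all 15 combinations miss at least one item), so 5 is optimal.

5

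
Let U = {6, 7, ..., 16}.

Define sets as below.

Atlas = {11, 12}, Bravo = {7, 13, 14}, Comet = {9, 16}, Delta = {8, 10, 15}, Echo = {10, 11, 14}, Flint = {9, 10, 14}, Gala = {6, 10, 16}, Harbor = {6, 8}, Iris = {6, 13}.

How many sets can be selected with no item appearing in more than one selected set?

4

Atlas, Bravo, Comet, Delta are pairwise disjoint (Atlas={11,12}; Bravo={7,13,14}; Comet={9,16}; Delta={8,10,15}).
Every remaining set overlaps one of these, and no 5 of the listed sets are pairwise disjoint, so 4 is the maximum.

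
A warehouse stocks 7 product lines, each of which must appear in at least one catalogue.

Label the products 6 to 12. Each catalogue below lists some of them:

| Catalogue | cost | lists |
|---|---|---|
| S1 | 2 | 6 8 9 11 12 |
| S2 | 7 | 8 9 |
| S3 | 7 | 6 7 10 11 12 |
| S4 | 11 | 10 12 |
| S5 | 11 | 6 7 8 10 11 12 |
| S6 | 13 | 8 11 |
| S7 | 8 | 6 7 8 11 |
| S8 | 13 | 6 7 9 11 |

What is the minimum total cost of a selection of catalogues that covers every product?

9

S1, S3 together cover every product (S1 ∪ S3 = {6, 7, 8, 9, 10, 11, 12}); total cost 2 + 7 = 9.
No covering selection has total cost below 9.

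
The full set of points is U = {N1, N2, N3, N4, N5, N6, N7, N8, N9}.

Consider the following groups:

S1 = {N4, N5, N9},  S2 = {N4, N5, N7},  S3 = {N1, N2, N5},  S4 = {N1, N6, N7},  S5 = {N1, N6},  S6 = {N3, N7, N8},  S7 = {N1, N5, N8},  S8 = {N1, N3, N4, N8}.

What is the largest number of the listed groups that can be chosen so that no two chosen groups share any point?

3

S1, S5, S6 are pairwise disjoint (S1={N4,N5,N9}; S5={N1,N6}; S6={N3,N7,N8}).
Every remaining group overlaps one of these, and no 4 of the listed groups are pairwise disjoint, so 3 is the maximum.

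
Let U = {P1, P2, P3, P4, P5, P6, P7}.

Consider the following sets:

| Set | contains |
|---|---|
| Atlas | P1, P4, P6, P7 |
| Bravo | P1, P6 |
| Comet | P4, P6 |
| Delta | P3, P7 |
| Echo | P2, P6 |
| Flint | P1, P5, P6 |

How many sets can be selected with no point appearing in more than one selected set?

2

Delta, Flint are pairwise disjoint (Delta={P3,P7}; Flint={P1,P5,P6}).
Every remaining set overlaps one of these, and no 3 of the listed sets are pairwise disjoint, so 2 is the maximum.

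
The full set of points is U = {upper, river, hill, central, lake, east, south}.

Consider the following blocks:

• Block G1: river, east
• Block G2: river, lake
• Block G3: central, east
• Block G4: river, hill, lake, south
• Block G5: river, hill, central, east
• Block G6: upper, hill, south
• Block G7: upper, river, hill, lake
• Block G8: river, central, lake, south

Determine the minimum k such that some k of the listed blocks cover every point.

G3 and G4 and G6 together: G3 ∪ G4 ∪ G6 = {upper, river, hill, central, lake, east, south} — every point is covered.
No 2 of the 8 blocks cover everything (all 28 combinations miss at least one point), so 3 is optimal.

3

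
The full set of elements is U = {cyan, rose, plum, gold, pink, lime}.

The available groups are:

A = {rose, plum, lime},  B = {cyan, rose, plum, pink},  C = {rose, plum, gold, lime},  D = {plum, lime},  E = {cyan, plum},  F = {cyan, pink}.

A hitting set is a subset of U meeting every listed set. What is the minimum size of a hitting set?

The 2 elements {cyan, lime} hit every group.
The groups A, F are pairwise disjoint, so any hitting set needs a separate element for each — at least 2. Hence 2 is optimal.

2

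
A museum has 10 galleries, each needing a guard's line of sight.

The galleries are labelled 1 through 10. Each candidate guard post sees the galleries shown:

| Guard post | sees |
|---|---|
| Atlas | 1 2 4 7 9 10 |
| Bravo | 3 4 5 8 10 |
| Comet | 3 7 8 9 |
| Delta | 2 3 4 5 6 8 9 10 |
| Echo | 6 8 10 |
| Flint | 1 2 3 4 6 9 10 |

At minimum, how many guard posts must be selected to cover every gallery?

Atlas and Delta together: Atlas ∪ Delta = {1, 2, 3, 4, 5, 6, 7, 8, 9, 10} — every gallery is covered.
No single guard post has all 10 galleries (the largest, Delta, has 8), so 2 is optimal.

2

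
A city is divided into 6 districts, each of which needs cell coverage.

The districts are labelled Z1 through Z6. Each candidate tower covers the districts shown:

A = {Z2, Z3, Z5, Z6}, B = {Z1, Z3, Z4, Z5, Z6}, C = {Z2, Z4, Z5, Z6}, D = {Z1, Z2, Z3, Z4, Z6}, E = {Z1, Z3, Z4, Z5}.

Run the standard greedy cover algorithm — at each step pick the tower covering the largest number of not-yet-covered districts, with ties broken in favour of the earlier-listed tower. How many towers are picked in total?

2

Greedy: pick B (covers 5 new) → pick A (covers 1 new). Total picks: 2.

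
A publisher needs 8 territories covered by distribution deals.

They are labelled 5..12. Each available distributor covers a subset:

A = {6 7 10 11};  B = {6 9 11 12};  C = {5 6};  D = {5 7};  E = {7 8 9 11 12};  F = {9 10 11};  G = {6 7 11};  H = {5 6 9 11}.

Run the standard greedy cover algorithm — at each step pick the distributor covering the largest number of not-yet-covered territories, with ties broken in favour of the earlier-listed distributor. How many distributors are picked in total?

3

Greedy: pick E (covers 5 new) → pick A (covers 2 new) → pick C (covers 1 new). Total picks: 3.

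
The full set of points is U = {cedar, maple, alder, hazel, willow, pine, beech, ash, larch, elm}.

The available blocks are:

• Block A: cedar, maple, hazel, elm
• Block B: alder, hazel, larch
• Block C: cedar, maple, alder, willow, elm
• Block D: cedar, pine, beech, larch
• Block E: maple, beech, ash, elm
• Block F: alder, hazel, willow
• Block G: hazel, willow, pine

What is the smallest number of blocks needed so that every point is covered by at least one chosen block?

D and E and F together: D ∪ E ∪ F = {cedar, maple, alder, hazel, willow, pine, beech, ash, larch, elm} — every point is covered.
Only E contains ash, so E is forced; the remaining 6 points need at least 2 more blocks (each remaining block adds at most 3) — so at least 3 blocks are needed, and 3 is optimal.

3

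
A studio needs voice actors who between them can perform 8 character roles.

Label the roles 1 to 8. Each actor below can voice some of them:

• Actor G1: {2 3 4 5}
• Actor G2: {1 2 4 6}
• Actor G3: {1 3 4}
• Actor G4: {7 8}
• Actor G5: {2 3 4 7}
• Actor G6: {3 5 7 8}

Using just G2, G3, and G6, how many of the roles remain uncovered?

0

Union of G2, G3, G6 = {1, 2, 3, 4, 5, 6, 7, 8} — that's every role, so 0 are uncovered.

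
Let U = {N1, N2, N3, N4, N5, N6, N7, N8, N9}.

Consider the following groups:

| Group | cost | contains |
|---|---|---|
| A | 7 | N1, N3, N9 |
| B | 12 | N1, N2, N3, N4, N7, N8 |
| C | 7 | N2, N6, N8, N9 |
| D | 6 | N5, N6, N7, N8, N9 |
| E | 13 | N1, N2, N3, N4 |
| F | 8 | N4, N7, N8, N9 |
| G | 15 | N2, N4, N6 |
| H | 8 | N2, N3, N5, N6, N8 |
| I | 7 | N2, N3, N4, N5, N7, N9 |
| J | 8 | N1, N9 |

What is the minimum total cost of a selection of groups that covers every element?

18

B, D together cover every element (B ∪ D = {N1, N2, N3, N4, N5, N6, N7, N8, N9}); total cost 12 + 6 = 18.
The greedy pick I, D, A costs 20; no covering selection beats 18.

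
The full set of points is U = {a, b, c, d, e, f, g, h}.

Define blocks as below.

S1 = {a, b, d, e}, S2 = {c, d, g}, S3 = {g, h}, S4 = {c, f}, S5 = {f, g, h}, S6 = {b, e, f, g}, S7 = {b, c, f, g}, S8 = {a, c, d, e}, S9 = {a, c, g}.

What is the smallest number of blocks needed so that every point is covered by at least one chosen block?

S1 and S3 and S7 together: S1 ∪ S3 ∪ S7 = {a, b, c, d, e, f, g, h} — every point is covered.
No 2 of the 9 blocks cover everything (all 36 combinations miss at least one point), so 3 is optimal.

3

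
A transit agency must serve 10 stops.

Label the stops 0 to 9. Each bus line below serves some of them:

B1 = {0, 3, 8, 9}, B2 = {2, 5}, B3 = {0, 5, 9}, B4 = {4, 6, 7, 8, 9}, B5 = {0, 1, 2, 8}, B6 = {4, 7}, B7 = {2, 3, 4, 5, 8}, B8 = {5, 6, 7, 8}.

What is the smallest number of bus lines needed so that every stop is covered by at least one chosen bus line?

B4 and B5 and B7 together: B4 ∪ B5 ∪ B7 = {0, 1, 2, 3, 4, 5, 6, 7, 8, 9} — every stop is covered.
Only B5 contains 1, so B5 is forced; the remaining 6 stops need at least 2 more bus lines (each remaining bus line adds at most 4) — so at least 3 bus lines are needed, and 3 is optimal.

3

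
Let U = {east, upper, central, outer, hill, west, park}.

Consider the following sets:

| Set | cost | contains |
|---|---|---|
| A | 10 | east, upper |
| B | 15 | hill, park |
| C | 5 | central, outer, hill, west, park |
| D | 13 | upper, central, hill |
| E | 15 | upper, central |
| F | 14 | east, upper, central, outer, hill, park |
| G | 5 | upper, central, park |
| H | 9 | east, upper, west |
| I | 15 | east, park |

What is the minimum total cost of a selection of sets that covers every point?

14

C, H together cover every point (C ∪ H = {east, upper, central, outer, hill, west, park}); total cost 5 + 9 = 14.
No covering selection has total cost below 14.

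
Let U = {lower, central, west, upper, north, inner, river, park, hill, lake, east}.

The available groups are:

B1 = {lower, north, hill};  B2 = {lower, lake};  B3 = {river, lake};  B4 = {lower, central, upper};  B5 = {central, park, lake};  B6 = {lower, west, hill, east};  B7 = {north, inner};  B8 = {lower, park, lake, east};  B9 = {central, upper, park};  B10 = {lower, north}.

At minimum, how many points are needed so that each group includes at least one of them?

Take H = {lower, central, inner, river}. Each listed group contains at least one of these, so H is a hitting set of size 4.
The groups B3, B6, B7, B9 are pairwise disjoint, so any hitting set needs a separate point for each — at least 4. Hence 4 is optimal.

4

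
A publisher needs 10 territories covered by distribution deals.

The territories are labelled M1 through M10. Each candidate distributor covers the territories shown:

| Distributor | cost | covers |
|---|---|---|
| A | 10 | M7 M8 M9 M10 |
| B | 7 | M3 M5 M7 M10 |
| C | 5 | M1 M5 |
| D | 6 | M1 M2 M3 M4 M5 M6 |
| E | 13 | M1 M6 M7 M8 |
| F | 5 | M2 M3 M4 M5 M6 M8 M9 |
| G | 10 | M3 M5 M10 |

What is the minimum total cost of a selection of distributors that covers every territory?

A, D together cover every territory (A ∪ D = {M1, M2, M3, M4, M5, M6, M7, M8, M9, M10}); total cost 10 + 6 = 16.
The greedy pick F, B, C costs 17; no covering selection beats 16.

16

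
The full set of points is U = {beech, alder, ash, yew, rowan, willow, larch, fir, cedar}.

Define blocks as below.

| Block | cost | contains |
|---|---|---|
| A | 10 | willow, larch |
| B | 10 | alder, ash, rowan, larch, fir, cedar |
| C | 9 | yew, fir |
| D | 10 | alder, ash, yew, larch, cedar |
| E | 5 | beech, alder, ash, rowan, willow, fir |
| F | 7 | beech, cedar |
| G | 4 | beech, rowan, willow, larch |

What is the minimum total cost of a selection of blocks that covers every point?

D, E together cover every point (D ∪ E = {beech, alder, ash, yew, rowan, willow, larch, fir, cedar}); total cost 10 + 5 = 15.
No covering selection has total cost below 15.

15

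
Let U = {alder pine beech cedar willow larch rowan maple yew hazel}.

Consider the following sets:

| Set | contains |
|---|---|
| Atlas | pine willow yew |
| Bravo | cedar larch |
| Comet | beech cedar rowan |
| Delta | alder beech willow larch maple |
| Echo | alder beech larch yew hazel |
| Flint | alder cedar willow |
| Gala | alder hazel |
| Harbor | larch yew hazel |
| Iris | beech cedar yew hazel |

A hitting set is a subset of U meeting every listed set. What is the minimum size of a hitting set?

H = {alder, cedar, yew} meets every set (each contains at least one member of H), and |H| = 3.
The sets Atlas, Comet, Gala are pairwise disjoint, so any hitting set needs a separate element for each — at least 3. Hence 3 is optimal.

3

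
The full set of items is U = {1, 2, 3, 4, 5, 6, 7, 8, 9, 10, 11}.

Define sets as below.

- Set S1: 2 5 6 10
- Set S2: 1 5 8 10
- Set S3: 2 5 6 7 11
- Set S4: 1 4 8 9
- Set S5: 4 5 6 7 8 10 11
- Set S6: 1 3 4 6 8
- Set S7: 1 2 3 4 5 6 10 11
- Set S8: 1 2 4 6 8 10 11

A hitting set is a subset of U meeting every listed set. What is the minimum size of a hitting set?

The 2 items {2, 8} hit every set.
The sets S1, S4 are pairwise disjoint, so any hitting set needs a separate item for each — at least 2. Hence 2 is optimal.

2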